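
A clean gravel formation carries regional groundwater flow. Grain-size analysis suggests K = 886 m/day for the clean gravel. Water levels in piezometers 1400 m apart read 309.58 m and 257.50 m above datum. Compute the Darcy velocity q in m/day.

33.0

Hydraulic gradient i = (309.58 − 257.50) / 1400 = 52.08 / 1400 = 0.03720.
Specific discharge q = K · i = 886.0 × 0.03720 = 32.96 m/day.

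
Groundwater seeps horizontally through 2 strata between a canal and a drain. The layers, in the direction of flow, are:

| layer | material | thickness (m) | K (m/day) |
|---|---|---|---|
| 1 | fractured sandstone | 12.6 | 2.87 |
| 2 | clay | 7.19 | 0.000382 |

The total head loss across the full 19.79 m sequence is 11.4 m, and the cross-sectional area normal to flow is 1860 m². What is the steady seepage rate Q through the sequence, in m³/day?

Flow is perpendicular to layering, so the layers act in series and the equivalent K is the thickness-weighted harmonic mean.
Total thickness L = 12.6 + 7.19 = 19.79 m.
Σ(b_i/K_i) = 12.6/2.87 + 7.19/0.000382 = 18826 d.
K_eq = L / Σ(b_i/K_i) = 19.79 / 18826 = 0.001051 m/day.
Q = K_eq · A · (Δh/L) = 0.001051 × 1860 × (11.4/19.79) = 1.126 m³/day.

1.13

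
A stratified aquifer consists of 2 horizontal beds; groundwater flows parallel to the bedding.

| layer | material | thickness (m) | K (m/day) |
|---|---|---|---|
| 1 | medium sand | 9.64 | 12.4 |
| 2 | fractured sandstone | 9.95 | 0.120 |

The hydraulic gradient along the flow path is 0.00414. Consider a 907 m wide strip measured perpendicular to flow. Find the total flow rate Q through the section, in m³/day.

Flow is parallel to layering, so each bed carries its own Darcy discharge and the transmissivities add.
Σ(K_i·b_i) = 12.4×9.64 + 0.120×9.95 = 120.7 m²/day.
Hydraulic gradient i = 0.00414.
Q = Σ(K_i·b_i) · W · i = 120.7 × 907 × 0.004140 = 453.3 m³/day.

453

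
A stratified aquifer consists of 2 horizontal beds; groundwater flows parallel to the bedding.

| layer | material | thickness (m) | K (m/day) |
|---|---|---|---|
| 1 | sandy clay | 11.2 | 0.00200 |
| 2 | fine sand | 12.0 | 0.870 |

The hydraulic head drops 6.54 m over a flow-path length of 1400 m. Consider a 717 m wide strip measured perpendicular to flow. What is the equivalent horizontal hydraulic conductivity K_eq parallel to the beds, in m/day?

0.451

Flow is parallel to layering, so each bed carries its own Darcy discharge and the transmissivities add.
Σ(K_i·b_i) = 0.00200×11.2 + 0.870×12.0 = 10.46 m²/day.
Total thickness b = 23.20 m, so K_eq = Σ(K_i·b_i)/b = 0.4510 m/day.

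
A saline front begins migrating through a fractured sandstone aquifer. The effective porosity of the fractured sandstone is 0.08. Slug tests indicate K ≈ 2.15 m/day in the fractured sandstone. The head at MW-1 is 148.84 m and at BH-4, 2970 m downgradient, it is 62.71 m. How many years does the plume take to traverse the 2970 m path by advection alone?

Hydraulic gradient i = (148.84 − 62.71) / 2970 = 86.13 / 2970 = 0.02900.
Darcy flux q = K · i = 2.150 × 0.02900 = 0.06235 m/day.
Seepage velocity v = q / n_e = 0.06235 / 0.08 = 0.7794 m/day.
Travel time t = L / v = 2970 / 0.7794 = 3811 days = 10.43 years.

10.4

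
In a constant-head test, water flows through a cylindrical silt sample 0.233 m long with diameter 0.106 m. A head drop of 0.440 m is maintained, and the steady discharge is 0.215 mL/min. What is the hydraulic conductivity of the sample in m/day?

0.0186

Cross-sectional area A = π·(d/2)² = π × (0.106/2)² = 0.008825 m².
Convert discharge: 0.215 mL/min = 3.583e-09 m³/s.
Darcy's law rearranged: K = Q·L / (A·Δh) = 3.583e-09 × 0.233 / (0.008825 × 0.440) = 2.150e-07 m/s = 0.01858 m/day.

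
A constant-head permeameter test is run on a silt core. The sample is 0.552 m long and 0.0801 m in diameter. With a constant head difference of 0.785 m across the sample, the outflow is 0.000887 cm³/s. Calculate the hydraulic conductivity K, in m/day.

Cross-sectional area A = π·(d/2)² = π × (0.0801/2)² = 0.005039 m².
Convert discharge: 0.000887 cm³/s = 8.870e-10 m³/s.
Darcy's law rearranged: K = Q·L / (A·Δh) = 8.870e-10 × 0.552 / (0.005039 × 0.785) = 1.238e-07 m/s = 0.01069 m/day.

0.0107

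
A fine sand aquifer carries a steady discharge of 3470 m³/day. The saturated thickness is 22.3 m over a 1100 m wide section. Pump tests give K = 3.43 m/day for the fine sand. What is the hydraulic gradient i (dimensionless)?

Cross-sectional area A = 1100 × 22.3 = 24530 m².
From Q = K·A·i, i = Q / (K·A) = 3470 / (3.430 × 24530) = 0.04124.

0.0412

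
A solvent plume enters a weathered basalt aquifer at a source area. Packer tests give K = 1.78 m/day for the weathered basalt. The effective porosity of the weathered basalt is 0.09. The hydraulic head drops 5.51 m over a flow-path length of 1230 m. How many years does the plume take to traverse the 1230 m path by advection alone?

Hydraulic gradient i = Δh / L = 5.51 / 1230 = 0.004480.
Darcy flux q = K · i = 1.780 × 0.004480 = 0.007974 m/day.
Seepage velocity v = q / n_e = 0.007974 / 0.09 = 0.08860 m/day.
Travel time t = L / v = 1230 / 0.08860 = 13883 days = 38.01 years.

38.0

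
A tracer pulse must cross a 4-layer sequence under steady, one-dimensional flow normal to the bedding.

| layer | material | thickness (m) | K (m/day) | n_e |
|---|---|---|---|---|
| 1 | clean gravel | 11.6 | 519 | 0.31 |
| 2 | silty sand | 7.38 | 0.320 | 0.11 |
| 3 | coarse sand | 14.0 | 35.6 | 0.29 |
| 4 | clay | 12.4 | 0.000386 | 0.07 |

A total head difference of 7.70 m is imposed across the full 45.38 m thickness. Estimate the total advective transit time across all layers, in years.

107

With flow normal to the layers, continuity requires the same specific discharge q through every layer.
Σ(b_i/K_i) = 11.6/519 + 7.38/0.320 + 14.0/35.6 + 12.4/0.000386 = 32148 d.
q = Δh / Σ(b_i/K_i) = 7.70 / 32148 = 0.0002395 m/day.
In each layer the seepage velocity is v_i = q/n_i, so the layer transit time is t_i = b_i·n_i / q:
  layer 1 (clean gravel): t_1 = 11.6 × 0.31 / 0.0002395 = 15013 d
  layer 2 (silty sand): t_2 = 7.38 × 0.11 / 0.0002395 = 3389 d
  layer 3 (coarse sand): t_3 = 14.0 × 0.29 / 0.0002395 = 16951 d
  layer 4 (clay): t_4 = 12.4 × 0.07 / 0.0002395 = 3624 d
Total t = Σ t_i = 38977 days = 106.7 years.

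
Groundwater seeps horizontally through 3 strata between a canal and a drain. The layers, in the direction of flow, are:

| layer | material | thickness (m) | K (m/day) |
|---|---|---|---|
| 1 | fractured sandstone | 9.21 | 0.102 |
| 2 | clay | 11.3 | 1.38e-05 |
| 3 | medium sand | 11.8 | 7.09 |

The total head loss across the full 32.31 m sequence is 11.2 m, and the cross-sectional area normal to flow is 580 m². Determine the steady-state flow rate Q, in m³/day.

0.00793

Flow is perpendicular to layering, so the layers act in series and the equivalent K is the thickness-weighted harmonic mean.
Total thickness L = 9.21 + 11.3 + 11.8 = 32.31 m.
Σ(b_i/K_i) = 9.21/0.102 + 11.3/1.38e-05 + 11.8/7.09 = 8.189e+05 d.
K_eq = L / Σ(b_i/K_i) = 32.31 / 8.189e+05 = 3.945e-05 m/day.
Q = K_eq · A · (Δh/L) = 3.945e-05 × 580 × (11.2/32.31) = 0.007932 m³/day.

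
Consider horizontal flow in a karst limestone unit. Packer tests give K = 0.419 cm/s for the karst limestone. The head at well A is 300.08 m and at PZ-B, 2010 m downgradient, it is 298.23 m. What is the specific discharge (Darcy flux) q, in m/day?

Convert K: 0.419 cm/s × 864 = 362.0 m/day.
Hydraulic gradient i = (300.08 − 298.23) / 2010 = 1.85 / 2010 = 0.0009204.
Specific discharge q = K · i = 362.0 × 0.0009204 = 0.3332 m/day.

0.333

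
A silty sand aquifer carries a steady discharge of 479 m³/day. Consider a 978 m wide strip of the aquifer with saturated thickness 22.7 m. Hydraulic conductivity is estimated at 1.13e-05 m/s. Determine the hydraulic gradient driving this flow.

Convert K: 1.13e-05 m/s × 86400 = 0.9763 m/day.
Cross-sectional area A = 978 × 22.7 = 22201 m².
From Q = K·A·i, i = Q / (K·A) = 479 / (0.9763 × 22201) = 0.02210.

0.0221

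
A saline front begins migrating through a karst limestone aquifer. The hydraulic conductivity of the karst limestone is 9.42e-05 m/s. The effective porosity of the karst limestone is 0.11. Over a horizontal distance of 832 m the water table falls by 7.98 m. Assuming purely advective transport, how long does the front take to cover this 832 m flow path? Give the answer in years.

3.21

Convert K: 9.42e-05 m/s × 86400 = 8.139 m/day.
Hydraulic gradient i = Δh / L = 7.98 / 832 = 0.009591.
Darcy flux q = K · i = 8.139 × 0.009591 = 0.07806 m/day.
Seepage velocity v = q / n_e = 0.07806 / 0.11 = 0.7097 m/day.
Travel time t = L / v = 832 / 0.7097 = 1172 days = 3.210 years.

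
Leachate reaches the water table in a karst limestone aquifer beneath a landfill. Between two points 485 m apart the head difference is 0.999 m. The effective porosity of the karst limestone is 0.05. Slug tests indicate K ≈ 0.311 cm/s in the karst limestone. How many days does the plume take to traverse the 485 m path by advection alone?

Convert K: 0.311 cm/s × 864 = 268.7 m/day.
Hydraulic gradient i = Δh / L = 0.999 / 485 = 0.002060.
Darcy flux q = K · i = 268.7 × 0.002060 = 0.5535 m/day.
Seepage velocity v = q / n_e = 0.5535 / 0.05 = 11.07 m/day.
Travel time t = L / v = 485 / 11.07 = 43.81 days.

43.8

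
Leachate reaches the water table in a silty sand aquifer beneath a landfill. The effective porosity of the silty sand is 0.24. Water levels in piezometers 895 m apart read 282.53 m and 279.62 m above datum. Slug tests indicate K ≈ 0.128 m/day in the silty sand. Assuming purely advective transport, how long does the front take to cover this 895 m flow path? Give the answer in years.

1410

Hydraulic gradient i = (282.53 − 279.62) / 895 = 2.91 / 895 = 0.003251.
Darcy flux q = K · i = 0.1280 × 0.003251 = 0.0004162 m/day.
Seepage velocity v = q / n_e = 0.0004162 / 0.24 = 0.001734 m/day.
Travel time t = L / v = 895 / 0.001734 = 5.161e+05 days = 1413 years.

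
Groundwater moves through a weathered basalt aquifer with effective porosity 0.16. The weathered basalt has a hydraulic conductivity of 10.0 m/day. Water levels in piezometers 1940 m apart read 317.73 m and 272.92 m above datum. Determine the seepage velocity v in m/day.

Hydraulic gradient i = (317.73 − 272.92) / 1940 = 44.81 / 1940 = 0.02310.
Darcy flux q = K · i = 10.00 × 0.02310 = 0.2310 m/day.
Seepage velocity v = q / n_e = 0.2310 / 0.16 = 1.444 m/day.

1.44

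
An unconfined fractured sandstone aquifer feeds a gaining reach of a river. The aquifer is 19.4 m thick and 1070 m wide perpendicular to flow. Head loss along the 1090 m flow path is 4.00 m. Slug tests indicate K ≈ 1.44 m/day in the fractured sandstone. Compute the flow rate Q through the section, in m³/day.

Cross-sectional area A = 1070 × 19.4 = 20758 m².
Hydraulic gradient i = Δh / L = 4.00 / 1090 = 0.003670.
Darcy's law: Q = K · A · i = 1.440 × 20758 × 0.003670 = 109.7 m³/day.

110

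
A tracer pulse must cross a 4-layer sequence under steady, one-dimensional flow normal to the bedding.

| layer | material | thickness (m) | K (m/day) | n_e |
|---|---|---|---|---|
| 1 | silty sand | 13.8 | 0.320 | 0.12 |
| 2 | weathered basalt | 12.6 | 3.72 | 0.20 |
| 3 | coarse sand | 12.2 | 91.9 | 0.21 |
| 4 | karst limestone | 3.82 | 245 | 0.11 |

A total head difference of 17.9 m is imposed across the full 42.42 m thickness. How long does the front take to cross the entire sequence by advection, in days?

18.7

With flow normal to the layers, continuity requires the same specific discharge q through every layer.
Σ(b_i/K_i) = 13.8/0.320 + 12.6/3.72 + 12.2/91.9 + 3.82/245 = 46.66 d.
q = Δh / Σ(b_i/K_i) = 17.9 / 46.66 = 0.3836 m/day.
In each layer the seepage velocity is v_i = q/n_i, so the layer transit time is t_i = b_i·n_i / q:
  layer 1 (silty sand): t_1 = 13.8 × 0.12 / 0.3836 = 4.317 d
  layer 2 (weathered basalt): t_2 = 12.6 × 0.20 / 0.3836 = 6.569 d
  layer 3 (coarse sand): t_3 = 12.2 × 0.21 / 0.3836 = 6.678 d
  layer 4 (karst limestone): t_4 = 3.82 × 0.11 / 0.3836 = 1.095 d
Total t = Σ t_i = 18.66 days.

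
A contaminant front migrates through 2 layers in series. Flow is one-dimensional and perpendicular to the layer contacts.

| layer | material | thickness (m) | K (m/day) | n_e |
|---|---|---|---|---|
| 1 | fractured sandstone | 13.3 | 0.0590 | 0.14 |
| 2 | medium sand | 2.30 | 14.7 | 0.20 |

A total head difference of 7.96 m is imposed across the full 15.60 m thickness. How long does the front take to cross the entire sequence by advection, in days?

65.8

With flow normal to the layers, continuity requires the same specific discharge q through every layer.
Σ(b_i/K_i) = 13.3/0.0590 + 2.30/14.7 = 225.6 d.
q = Δh / Σ(b_i/K_i) = 7.96 / 225.6 = 0.03529 m/day.
In each layer the seepage velocity is v_i = q/n_i, so the layer transit time is t_i = b_i·n_i / q:
  layer 1 (fractured sandstone): t_1 = 13.3 × 0.14 / 0.03529 = 52.77 d
  layer 2 (medium sand): t_2 = 2.30 × 0.20 / 0.03529 = 13.04 d
Total t = Σ t_i = 65.80 days.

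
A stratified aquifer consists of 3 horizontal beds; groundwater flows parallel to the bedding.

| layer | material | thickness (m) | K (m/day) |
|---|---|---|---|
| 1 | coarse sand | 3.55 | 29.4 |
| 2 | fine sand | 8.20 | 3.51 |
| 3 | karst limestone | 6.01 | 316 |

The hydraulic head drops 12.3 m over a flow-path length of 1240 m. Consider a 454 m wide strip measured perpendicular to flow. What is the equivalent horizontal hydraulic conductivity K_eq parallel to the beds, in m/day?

Flow is parallel to layering, so each bed carries its own Darcy discharge and the transmissivities add.
Σ(K_i·b_i) = 29.4×3.55 + 3.51×8.20 + 316×6.01 = 2032 m²/day.
Total thickness b = 17.76 m, so K_eq = Σ(K_i·b_i)/b = 114.4 m/day.

114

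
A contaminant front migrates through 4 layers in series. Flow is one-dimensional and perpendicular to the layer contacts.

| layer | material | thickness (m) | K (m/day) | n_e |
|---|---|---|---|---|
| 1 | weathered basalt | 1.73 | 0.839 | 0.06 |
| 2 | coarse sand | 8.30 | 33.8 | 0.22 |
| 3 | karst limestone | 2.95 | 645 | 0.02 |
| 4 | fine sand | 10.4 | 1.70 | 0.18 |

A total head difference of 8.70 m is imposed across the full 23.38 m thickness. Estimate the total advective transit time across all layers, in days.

With flow normal to the layers, continuity requires the same specific discharge q through every layer.
Σ(b_i/K_i) = 1.73/0.839 + 8.30/33.8 + 2.95/645 + 10.4/1.70 = 8.430 d.
q = Δh / Σ(b_i/K_i) = 8.70 / 8.430 = 1.032 m/day.
In each layer the seepage velocity is v_i = q/n_i, so the layer transit time is t_i = b_i·n_i / q:
  layer 1 (weathered basalt): t_1 = 1.73 × 0.06 / 1.032 = 0.1006 d
  layer 2 (coarse sand): t_2 = 8.30 × 0.22 / 1.032 = 1.769 d
  layer 3 (karst limestone): t_3 = 2.95 × 0.02 / 1.032 = 0.05717 d
  layer 4 (fine sand): t_4 = 10.4 × 0.18 / 1.032 = 1.814 d
Total t = Σ t_i = 3.741 days.

3.74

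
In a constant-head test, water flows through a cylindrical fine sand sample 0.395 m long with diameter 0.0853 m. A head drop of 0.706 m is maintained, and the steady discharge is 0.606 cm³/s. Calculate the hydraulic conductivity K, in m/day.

5.13

Cross-sectional area A = π·(d/2)² = π × (0.0853/2)² = 0.005715 m².
Convert discharge: 0.606 cm³/s = 6.060e-07 m³/s.
Darcy's law rearranged: K = Q·L / (A·Δh) = 6.060e-07 × 0.395 / (0.005715 × 0.706) = 5.933e-05 m/s = 5.126 m/day.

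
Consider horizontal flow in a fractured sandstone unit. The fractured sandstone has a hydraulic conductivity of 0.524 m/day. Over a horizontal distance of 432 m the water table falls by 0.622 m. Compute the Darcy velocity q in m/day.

Hydraulic gradient i = Δh / L = 0.622 / 432 = 0.001440.
Specific discharge q = K · i = 0.5240 × 0.001440 = 0.0007545 m/day.

0.000754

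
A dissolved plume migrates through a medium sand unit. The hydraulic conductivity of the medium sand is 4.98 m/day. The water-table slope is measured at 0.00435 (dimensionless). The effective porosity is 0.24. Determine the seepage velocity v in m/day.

Hydraulic gradient i = 0.00435.
Darcy flux q = K · i = 4.980 × 0.004350 = 0.02166 m/day.
Seepage velocity v = q / n_e = 0.02166 / 0.24 = 0.09026 m/day.

0.0903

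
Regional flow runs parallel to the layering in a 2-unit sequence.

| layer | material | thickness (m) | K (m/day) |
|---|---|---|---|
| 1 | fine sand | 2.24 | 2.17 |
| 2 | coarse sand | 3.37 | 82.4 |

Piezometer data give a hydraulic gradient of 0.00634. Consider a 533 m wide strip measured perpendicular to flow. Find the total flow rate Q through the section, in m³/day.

Flow is parallel to layering, so each bed carries its own Darcy discharge and the transmissivities add.
Σ(K_i·b_i) = 2.17×2.24 + 82.4×3.37 = 282.5 m²/day.
Hydraulic gradient i = 0.00634.
Q = Σ(K_i·b_i) · W · i = 282.5 × 533 × 0.006340 = 954.8 m³/day.

955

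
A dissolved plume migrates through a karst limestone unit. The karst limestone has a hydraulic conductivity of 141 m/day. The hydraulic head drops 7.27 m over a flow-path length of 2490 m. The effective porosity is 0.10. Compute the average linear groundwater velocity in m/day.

Hydraulic gradient i = Δh / L = 7.27 / 2490 = 0.002920.
Darcy flux q = K · i = 141.0 × 0.002920 = 0.4117 m/day.
Seepage velocity v = q / n_e = 0.4117 / 0.10 = 4.117 m/day.

4.12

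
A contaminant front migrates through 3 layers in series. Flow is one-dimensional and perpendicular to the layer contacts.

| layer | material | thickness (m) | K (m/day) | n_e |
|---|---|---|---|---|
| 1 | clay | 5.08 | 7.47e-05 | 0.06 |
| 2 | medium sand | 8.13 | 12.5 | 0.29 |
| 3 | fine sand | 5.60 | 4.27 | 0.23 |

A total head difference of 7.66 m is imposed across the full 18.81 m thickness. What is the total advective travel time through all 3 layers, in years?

With flow normal to the layers, continuity requires the same specific discharge q through every layer.
Σ(b_i/K_i) = 5.08/7.47e-05 + 8.13/12.5 + 5.60/4.27 = 68007 d.
q = Δh / Σ(b_i/K_i) = 7.66 / 68007 = 0.0001126 m/day.
In each layer the seepage velocity is v_i = q/n_i, so the layer transit time is t_i = b_i·n_i / q:
  layer 1 (clay): t_1 = 5.08 × 0.06 / 0.0001126 = 2706 d
  layer 2 (medium sand): t_2 = 8.13 × 0.29 / 0.0001126 = 20932 d
  layer 3 (fine sand): t_3 = 5.60 × 0.23 / 0.0001126 = 11435 d
Total t = Σ t_i = 35073 days = 96.03 years.

96.0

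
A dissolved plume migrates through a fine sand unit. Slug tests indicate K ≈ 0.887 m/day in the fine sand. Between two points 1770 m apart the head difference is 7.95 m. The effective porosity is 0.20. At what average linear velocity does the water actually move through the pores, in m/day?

0.0199

Hydraulic gradient i = Δh / L = 7.95 / 1770 = 0.004492.
Darcy flux q = K · i = 0.8870 × 0.004492 = 0.003984 m/day.
Seepage velocity v = q / n_e = 0.003984 / 0.20 = 0.01992 m/day.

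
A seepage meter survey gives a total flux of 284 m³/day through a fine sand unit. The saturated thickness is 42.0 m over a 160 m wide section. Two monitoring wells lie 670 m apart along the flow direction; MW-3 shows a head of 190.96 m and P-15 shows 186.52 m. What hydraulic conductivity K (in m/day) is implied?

6.38

Cross-sectional area A = 160 × 42.0 = 6720 m².
Hydraulic gradient i = (190.96 − 186.52) / 670 = 4.44 / 670 = 0.006627.
From Q = K·A·i, K = Q / (A·i) = 284 / (6720 × 0.006627) = 6.377 m/day.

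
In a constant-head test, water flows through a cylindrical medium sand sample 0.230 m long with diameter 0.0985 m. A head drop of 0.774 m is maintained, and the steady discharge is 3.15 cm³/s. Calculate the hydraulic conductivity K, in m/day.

10.6

Cross-sectional area A = π·(d/2)² = π × (0.0985/2)² = 0.007620 m².
Convert discharge: 3.15 cm³/s = 3.150e-06 m³/s.
Darcy's law rearranged: K = Q·L / (A·Δh) = 3.150e-06 × 0.230 / (0.007620 × 0.774) = 0.0001228 m/s = 10.61 m/day.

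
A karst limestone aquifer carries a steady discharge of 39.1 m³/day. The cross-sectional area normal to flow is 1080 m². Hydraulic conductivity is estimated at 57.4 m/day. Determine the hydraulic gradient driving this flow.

0.000631

From Q = K·A·i, i = Q / (K·A) = 39.1 / (57.40 × 1080) = 0.0006307.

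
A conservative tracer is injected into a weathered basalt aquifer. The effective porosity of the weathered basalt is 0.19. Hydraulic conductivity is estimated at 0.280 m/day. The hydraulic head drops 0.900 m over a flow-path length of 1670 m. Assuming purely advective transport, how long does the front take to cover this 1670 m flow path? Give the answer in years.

Hydraulic gradient i = Δh / L = 0.900 / 1670 = 0.0005389.
Darcy flux q = K · i = 0.2800 × 0.0005389 = 0.0001509 m/day.
Seepage velocity v = q / n_e = 0.0001509 / 0.19 = 0.0007942 m/day.
Travel time t = L / v = 1670 / 0.0007942 = 2.103e+06 days = 5757 years.

5760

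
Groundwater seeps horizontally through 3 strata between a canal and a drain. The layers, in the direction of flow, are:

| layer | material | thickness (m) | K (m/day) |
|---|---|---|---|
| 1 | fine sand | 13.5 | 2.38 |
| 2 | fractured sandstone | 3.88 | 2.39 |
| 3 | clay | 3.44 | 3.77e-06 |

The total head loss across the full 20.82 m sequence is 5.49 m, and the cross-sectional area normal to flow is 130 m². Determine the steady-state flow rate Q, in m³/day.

0.000782

Flow is perpendicular to layering, so the layers act in series and the equivalent K is the thickness-weighted harmonic mean.
Total thickness L = 13.5 + 3.88 + 3.44 = 20.82 m.
Σ(b_i/K_i) = 13.5/2.38 + 3.88/2.39 + 3.44/3.77e-06 = 9.125e+05 d.
K_eq = L / Σ(b_i/K_i) = 20.82 / 9.125e+05 = 2.282e-05 m/day.
Q = K_eq · A · (Δh/L) = 2.282e-05 × 130 × (5.49/20.82) = 0.0007822 m³/day.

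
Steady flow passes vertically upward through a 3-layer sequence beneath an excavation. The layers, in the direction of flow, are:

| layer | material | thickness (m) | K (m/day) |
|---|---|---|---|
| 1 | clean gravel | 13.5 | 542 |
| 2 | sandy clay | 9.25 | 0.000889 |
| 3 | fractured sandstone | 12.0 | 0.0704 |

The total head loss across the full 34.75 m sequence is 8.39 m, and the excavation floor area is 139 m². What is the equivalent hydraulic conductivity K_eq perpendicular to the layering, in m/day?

0.00329

Flow is perpendicular to layering, so the layers act in series and the equivalent K is the thickness-weighted harmonic mean.
Total thickness L = 13.5 + 9.25 + 12.0 = 34.75 m.
Σ(b_i/K_i) = 13.5/542 + 9.25/0.000889 + 12.0/0.0704 = 10575 d.
K_eq = L / Σ(b_i/K_i) = 34.75 / 10575 = 0.003286 m/day.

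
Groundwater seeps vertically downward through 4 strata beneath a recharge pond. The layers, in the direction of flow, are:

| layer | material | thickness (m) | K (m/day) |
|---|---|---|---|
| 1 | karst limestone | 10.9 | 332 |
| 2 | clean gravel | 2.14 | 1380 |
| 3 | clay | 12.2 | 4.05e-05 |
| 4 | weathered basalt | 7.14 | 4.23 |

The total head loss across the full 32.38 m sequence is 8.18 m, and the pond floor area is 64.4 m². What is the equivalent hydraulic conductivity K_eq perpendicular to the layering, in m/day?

Flow is perpendicular to layering, so the layers act in series and the equivalent K is the thickness-weighted harmonic mean.
Total thickness L = 10.9 + 2.14 + 12.2 + 7.14 = 32.38 m.
Σ(b_i/K_i) = 10.9/332 + 2.14/1380 + 12.2/4.05e-05 + 7.14/4.23 = 3.012e+05 d.
K_eq = L / Σ(b_i/K_i) = 32.38 / 3.012e+05 = 0.0001075 m/day.

0.000107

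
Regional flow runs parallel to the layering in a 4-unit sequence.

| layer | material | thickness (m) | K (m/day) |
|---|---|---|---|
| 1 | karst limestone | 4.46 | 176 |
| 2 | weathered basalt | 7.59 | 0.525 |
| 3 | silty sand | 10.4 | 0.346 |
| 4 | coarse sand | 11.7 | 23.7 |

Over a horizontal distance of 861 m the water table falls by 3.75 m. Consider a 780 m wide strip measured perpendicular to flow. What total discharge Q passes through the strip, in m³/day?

3630

Flow is parallel to layering, so each bed carries its own Darcy discharge and the transmissivities add.
Σ(K_i·b_i) = 176×4.46 + 0.525×7.59 + 0.346×10.4 + 23.7×11.7 = 1070 m²/day.
Hydraulic gradient i = Δh / L = 3.75 / 861 = 0.004355.
Q = Σ(K_i·b_i) · W · i = 1070 × 780 × 0.004355 = 3634 m³/day.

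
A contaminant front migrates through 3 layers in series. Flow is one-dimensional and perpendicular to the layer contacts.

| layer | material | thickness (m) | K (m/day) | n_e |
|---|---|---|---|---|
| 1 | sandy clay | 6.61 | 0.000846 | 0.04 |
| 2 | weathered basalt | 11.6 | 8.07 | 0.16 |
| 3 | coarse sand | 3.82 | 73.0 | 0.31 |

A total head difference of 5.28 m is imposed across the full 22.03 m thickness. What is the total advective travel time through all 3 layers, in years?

13.4

With flow normal to the layers, continuity requires the same specific discharge q through every layer.
Σ(b_i/K_i) = 6.61/0.000846 + 11.6/8.07 + 3.82/73.0 = 7815 d.
q = Δh / Σ(b_i/K_i) = 5.28 / 7815 = 0.0006756 m/day.
In each layer the seepage velocity is v_i = q/n_i, so the layer transit time is t_i = b_i·n_i / q:
  layer 1 (sandy clay): t_1 = 6.61 × 0.04 / 0.0006756 = 391.3 d
  layer 2 (weathered basalt): t_2 = 11.6 × 0.16 / 0.0006756 = 2747 d
  layer 3 (coarse sand): t_3 = 3.82 × 0.31 / 0.0006756 = 1753 d
Total t = Σ t_i = 4891 days = 13.39 years.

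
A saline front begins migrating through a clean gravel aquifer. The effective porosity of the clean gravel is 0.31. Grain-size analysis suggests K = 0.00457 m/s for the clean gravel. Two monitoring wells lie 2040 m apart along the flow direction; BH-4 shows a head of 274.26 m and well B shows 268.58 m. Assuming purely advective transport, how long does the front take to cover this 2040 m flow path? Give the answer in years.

Convert K: 0.00457 m/s × 86400 = 394.8 m/day.
Hydraulic gradient i = (274.26 − 268.58) / 2040 = 5.68 / 2040 = 0.002784.
Darcy flux q = K · i = 394.8 × 0.002784 = 1.099 m/day.
Seepage velocity v = q / n_e = 1.099 / 0.31 = 3.546 m/day.
Travel time t = L / v = 2040 / 3.546 = 575.2 days = 1.575 years.

1.57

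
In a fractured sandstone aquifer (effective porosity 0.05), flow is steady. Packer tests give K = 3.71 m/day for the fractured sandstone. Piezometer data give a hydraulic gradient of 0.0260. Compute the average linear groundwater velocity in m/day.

Hydraulic gradient i = 0.0260.
Darcy flux q = K · i = 3.710 × 0.02600 = 0.09646 m/day.
Seepage velocity v = q / n_e = 0.09646 / 0.05 = 1.929 m/day.

1.93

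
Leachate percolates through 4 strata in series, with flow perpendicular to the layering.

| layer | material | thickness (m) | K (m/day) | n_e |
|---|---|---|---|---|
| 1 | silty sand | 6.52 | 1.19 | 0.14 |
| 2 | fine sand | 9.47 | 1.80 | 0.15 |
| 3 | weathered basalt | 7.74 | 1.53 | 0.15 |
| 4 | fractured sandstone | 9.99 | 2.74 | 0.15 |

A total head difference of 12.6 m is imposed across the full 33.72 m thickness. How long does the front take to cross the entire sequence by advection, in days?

7.71

With flow normal to the layers, continuity requires the same specific discharge q through every layer.
Σ(b_i/K_i) = 6.52/1.19 + 9.47/1.80 + 7.74/1.53 + 9.99/2.74 = 19.44 d.
q = Δh / Σ(b_i/K_i) = 12.6 / 19.44 = 0.6480 m/day.
In each layer the seepage velocity is v_i = q/n_i, so the layer transit time is t_i = b_i·n_i / q:
  layer 1 (silty sand): t_1 = 6.52 × 0.14 / 0.6480 = 1.409 d
  layer 2 (fine sand): t_2 = 9.47 × 0.15 / 0.6480 = 2.192 d
  layer 3 (weathered basalt): t_3 = 7.74 × 0.15 / 0.6480 = 1.792 d
  layer 4 (fractured sandstone): t_4 = 9.99 × 0.15 / 0.6480 = 2.313 d
Total t = Σ t_i = 7.705 days.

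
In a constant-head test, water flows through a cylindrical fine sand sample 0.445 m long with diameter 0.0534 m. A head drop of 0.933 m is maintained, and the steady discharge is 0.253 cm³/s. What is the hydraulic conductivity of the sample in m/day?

4.66

Cross-sectional area A = π·(d/2)² = π × (0.0534/2)² = 0.002240 m².
Convert discharge: 0.253 cm³/s = 2.530e-07 m³/s.
Darcy's law rearranged: K = Q·L / (A·Δh) = 2.530e-07 × 0.445 / (0.002240 × 0.933) = 5.388e-05 m/s = 4.655 m/day.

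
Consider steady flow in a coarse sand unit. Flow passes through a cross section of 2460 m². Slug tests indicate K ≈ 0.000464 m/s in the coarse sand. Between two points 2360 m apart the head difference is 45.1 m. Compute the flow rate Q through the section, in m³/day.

1880

Convert K: 0.000464 m/s × 86400 = 40.09 m/day.
Hydraulic gradient i = Δh / L = 45.1 / 2360 = 0.01911.
Darcy's law: Q = K · A · i = 40.09 × 2460 × 0.01911 = 1885 m³/day.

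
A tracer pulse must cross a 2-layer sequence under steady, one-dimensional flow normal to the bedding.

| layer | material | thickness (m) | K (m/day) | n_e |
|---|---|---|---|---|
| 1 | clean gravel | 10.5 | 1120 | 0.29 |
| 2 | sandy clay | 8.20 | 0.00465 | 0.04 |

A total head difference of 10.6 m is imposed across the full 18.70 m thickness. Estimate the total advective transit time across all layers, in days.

561

With flow normal to the layers, continuity requires the same specific discharge q through every layer.
Σ(b_i/K_i) = 10.5/1120 + 8.20/0.00465 = 1763 d.
q = Δh / Σ(b_i/K_i) = 10.6 / 1763 = 0.006011 m/day.
In each layer the seepage velocity is v_i = q/n_i, so the layer transit time is t_i = b_i·n_i / q:
  layer 1 (clean gravel): t_1 = 10.5 × 0.29 / 0.006011 = 506.6 d
  layer 2 (sandy clay): t_2 = 8.20 × 0.04 / 0.006011 = 54.57 d
Total t = Σ t_i = 561.1 days.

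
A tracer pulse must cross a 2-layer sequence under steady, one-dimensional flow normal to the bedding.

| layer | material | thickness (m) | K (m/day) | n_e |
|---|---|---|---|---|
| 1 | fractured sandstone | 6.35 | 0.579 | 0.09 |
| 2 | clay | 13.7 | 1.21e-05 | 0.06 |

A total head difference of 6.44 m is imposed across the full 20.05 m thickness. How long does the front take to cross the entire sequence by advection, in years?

With flow normal to the layers, continuity requires the same specific discharge q through every layer.
Σ(b_i/K_i) = 6.35/0.579 + 13.7/1.21e-05 = 1.132e+06 d.
q = Δh / Σ(b_i/K_i) = 6.44 / 1.132e+06 = 5.688e-06 m/day.
In each layer the seepage velocity is v_i = q/n_i, so the layer transit time is t_i = b_i·n_i / q:
  layer 1 (fractured sandstone): t_1 = 6.35 × 0.09 / 5.688e-06 = 1.005e+05 d
  layer 2 (clay): t_2 = 13.7 × 0.06 / 5.688e-06 = 1.445e+05 d
Total t = Σ t_i = 2.450e+05 days = 670.8 years.

671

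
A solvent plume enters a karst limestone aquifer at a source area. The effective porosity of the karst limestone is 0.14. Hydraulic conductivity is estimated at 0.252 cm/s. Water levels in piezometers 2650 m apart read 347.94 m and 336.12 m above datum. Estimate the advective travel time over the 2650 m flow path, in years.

Convert K: 0.252 cm/s × 864 = 217.7 m/day.
Hydraulic gradient i = (347.94 − 336.12) / 2650 = 11.82 / 2650 = 0.004460.
Darcy flux q = K · i = 217.7 × 0.004460 = 0.9711 m/day.
Seepage velocity v = q / n_e = 0.9711 / 0.14 = 6.937 m/day.
Travel time t = L / v = 2650 / 6.937 = 382.0 days = 1.046 years.

1.05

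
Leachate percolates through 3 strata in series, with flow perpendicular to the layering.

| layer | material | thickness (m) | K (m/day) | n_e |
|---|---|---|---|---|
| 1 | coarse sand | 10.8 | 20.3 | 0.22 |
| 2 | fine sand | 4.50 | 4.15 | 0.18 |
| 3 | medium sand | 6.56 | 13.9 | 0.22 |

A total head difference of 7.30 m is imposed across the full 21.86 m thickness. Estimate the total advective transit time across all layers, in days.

1.32

With flow normal to the layers, continuity requires the same specific discharge q through every layer.
Σ(b_i/K_i) = 10.8/20.3 + 4.50/4.15 + 6.56/13.9 = 2.088 d.
q = Δh / Σ(b_i/K_i) = 7.30 / 2.088 = 3.496 m/day.
In each layer the seepage velocity is v_i = q/n_i, so the layer transit time is t_i = b_i·n_i / q:
  layer 1 (coarse sand): t_1 = 10.8 × 0.22 / 3.496 = 0.6797 d
  layer 2 (fine sand): t_2 = 4.50 × 0.18 / 3.496 = 0.2317 d
  layer 3 (medium sand): t_3 = 6.56 × 0.22 / 3.496 = 0.4129 d
Total t = Σ t_i = 1.324 days.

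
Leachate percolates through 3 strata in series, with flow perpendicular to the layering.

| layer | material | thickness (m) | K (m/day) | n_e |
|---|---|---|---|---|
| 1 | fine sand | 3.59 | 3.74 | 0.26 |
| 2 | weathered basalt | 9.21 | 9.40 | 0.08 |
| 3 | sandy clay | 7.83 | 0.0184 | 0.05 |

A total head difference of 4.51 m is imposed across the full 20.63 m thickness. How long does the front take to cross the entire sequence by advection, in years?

0.535

With flow normal to the layers, continuity requires the same specific discharge q through every layer.
Σ(b_i/K_i) = 3.59/3.74 + 9.21/9.40 + 7.83/0.0184 = 427.5 d.
q = Δh / Σ(b_i/K_i) = 4.51 / 427.5 = 0.01055 m/day.
In each layer the seepage velocity is v_i = q/n_i, so the layer transit time is t_i = b_i·n_i / q:
  layer 1 (fine sand): t_1 = 3.59 × 0.26 / 0.01055 = 88.47 d
  layer 2 (weathered basalt): t_2 = 9.21 × 0.08 / 0.01055 = 69.84 d
  layer 3 (sandy clay): t_3 = 7.83 × 0.05 / 0.01055 = 37.11 d
Total t = Σ t_i = 195.4 days = 0.5350 years.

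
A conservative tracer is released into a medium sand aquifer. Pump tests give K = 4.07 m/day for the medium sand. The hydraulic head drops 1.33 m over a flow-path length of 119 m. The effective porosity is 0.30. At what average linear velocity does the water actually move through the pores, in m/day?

Hydraulic gradient i = Δh / L = 1.33 / 119 = 0.01118.
Darcy flux q = K · i = 4.070 × 0.01118 = 0.04549 m/day.
Seepage velocity v = q / n_e = 0.04549 / 0.30 = 0.1516 m/day.

0.152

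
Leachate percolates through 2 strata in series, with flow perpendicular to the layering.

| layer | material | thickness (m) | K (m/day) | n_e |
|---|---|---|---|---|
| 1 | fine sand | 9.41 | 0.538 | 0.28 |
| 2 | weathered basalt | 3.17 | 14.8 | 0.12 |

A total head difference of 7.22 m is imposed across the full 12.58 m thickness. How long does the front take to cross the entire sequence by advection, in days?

With flow normal to the layers, continuity requires the same specific discharge q through every layer.
Σ(b_i/K_i) = 9.41/0.538 + 3.17/14.8 = 17.70 d.
q = Δh / Σ(b_i/K_i) = 7.22 / 17.70 = 0.4078 m/day.
In each layer the seepage velocity is v_i = q/n_i, so the layer transit time is t_i = b_i·n_i / q:
  layer 1 (fine sand): t_1 = 9.41 × 0.28 / 0.4078 = 6.461 d
  layer 2 (weathered basalt): t_2 = 3.17 × 0.12 / 0.4078 = 0.9328 d
Total t = Σ t_i = 7.394 days.

7.39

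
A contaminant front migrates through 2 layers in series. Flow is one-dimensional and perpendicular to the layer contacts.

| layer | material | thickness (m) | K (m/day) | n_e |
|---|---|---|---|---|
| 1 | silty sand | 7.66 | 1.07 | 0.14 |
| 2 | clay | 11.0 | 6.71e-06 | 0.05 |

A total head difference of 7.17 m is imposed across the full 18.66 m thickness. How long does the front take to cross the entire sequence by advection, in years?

With flow normal to the layers, continuity requires the same specific discharge q through every layer.
Σ(b_i/K_i) = 7.66/1.07 + 11.0/6.71e-06 = 1.639e+06 d.
q = Δh / Σ(b_i/K_i) = 7.17 / 1.639e+06 = 4.374e-06 m/day.
In each layer the seepage velocity is v_i = q/n_i, so the layer transit time is t_i = b_i·n_i / q:
  layer 1 (silty sand): t_1 = 7.66 × 0.14 / 4.374e-06 = 2.452e+05 d
  layer 2 (clay): t_2 = 11.0 × 0.05 / 4.374e-06 = 1.258e+05 d
Total t = Σ t_i = 3.709e+05 days = 1016 years.

1020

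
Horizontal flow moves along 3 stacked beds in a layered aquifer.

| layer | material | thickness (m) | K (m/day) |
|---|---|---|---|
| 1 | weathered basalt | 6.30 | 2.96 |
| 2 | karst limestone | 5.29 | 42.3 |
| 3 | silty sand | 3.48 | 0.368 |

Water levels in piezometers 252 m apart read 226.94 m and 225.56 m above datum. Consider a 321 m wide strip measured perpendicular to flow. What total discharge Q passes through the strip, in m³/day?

Flow is parallel to layering, so each bed carries its own Darcy discharge and the transmissivities add.
Σ(K_i·b_i) = 2.96×6.30 + 42.3×5.29 + 0.368×3.48 = 243.7 m²/day.
Hydraulic gradient i = (226.94 − 225.56) / 252 = 1.38 / 252 = 0.005476.
Q = Σ(K_i·b_i) · W · i = 243.7 × 321 × 0.005476 = 428.4 m³/day.

428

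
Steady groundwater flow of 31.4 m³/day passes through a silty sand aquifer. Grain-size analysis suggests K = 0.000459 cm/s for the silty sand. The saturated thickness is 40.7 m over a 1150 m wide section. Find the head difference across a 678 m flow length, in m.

1.15

Convert K: 0.000459 cm/s × 864 = 0.3966 m/day.
Cross-sectional area A = 1150 × 40.7 = 46805 m².
From Q = K·A·i, i = Q / (K·A) = 31.4 / (0.3966 × 46805) = 0.001692.
Head loss Δh = i · L = 0.001692 × 678 = 1.147 m.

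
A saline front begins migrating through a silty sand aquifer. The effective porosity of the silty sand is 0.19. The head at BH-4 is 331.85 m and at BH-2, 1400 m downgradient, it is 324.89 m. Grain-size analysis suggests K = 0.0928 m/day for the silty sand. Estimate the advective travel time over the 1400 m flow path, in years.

Hydraulic gradient i = (331.85 − 324.89) / 1400 = 6.96 / 1400 = 0.004971.
Darcy flux q = K · i = 0.09280 × 0.004971 = 0.0004613 m/day.
Seepage velocity v = q / n_e = 0.0004613 / 0.19 = 0.002428 m/day.
Travel time t = L / v = 1400 / 0.002428 = 5.766e+05 days = 1579 years.

1580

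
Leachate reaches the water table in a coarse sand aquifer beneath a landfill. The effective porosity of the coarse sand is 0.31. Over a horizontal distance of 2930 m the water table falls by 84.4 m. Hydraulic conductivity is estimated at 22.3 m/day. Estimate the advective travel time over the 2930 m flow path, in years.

Hydraulic gradient i = Δh / L = 84.4 / 2930 = 0.02881.
Darcy flux q = K · i = 22.30 × 0.02881 = 0.6424 m/day.
Seepage velocity v = q / n_e = 0.6424 / 0.31 = 2.072 m/day.
Travel time t = L / v = 2930 / 2.072 = 1414 days = 3.871 years.

3.87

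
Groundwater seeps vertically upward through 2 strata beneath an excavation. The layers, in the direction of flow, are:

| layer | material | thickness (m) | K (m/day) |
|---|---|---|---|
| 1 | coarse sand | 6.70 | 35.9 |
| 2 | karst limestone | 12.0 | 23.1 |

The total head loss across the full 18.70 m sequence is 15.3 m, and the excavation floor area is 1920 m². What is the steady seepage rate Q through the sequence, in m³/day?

Flow is perpendicular to layering, so the layers act in series and the equivalent K is the thickness-weighted harmonic mean.
Total thickness L = 6.70 + 12.0 = 18.70 m.
Σ(b_i/K_i) = 6.70/35.9 + 12.0/23.1 = 0.7061 d.
K_eq = L / Σ(b_i/K_i) = 18.70 / 0.7061 = 26.48 m/day.
Q = K_eq · A · (Δh/L) = 26.48 × 1920 × (15.3/18.70) = 41603 m³/day.

41600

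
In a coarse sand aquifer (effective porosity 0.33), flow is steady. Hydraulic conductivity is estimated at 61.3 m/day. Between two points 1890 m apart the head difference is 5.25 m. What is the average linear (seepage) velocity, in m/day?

0.516

Hydraulic gradient i = Δh / L = 5.25 / 1890 = 0.002778.
Darcy flux q = K · i = 61.30 × 0.002778 = 0.1703 m/day.
Seepage velocity v = q / n_e = 0.1703 / 0.33 = 0.5160 m/day.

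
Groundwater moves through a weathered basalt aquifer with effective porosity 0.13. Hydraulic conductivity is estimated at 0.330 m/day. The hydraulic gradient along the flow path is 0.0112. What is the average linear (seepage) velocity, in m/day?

Hydraulic gradient i = 0.0112.
Darcy flux q = K · i = 0.3300 × 0.01120 = 0.003696 m/day.
Seepage velocity v = q / n_e = 0.003696 / 0.13 = 0.02843 m/day.

0.0284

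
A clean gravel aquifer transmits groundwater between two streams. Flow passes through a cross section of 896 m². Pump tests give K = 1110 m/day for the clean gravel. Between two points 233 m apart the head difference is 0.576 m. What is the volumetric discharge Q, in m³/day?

2460

Hydraulic gradient i = Δh / L = 0.576 / 233 = 0.002472.
Darcy's law: Q = K · A · i = 1110 × 896.0 × 0.002472 = 2459 m³/day.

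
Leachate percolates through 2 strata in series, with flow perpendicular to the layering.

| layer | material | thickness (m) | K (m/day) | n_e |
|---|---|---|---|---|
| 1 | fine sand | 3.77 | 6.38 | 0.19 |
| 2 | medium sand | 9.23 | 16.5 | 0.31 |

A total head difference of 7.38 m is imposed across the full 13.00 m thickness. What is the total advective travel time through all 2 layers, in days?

0.558

With flow normal to the layers, continuity requires the same specific discharge q through every layer.
Σ(b_i/K_i) = 3.77/6.38 + 9.23/16.5 = 1.150 d.
q = Δh / Σ(b_i/K_i) = 7.38 / 1.150 = 6.416 m/day.
In each layer the seepage velocity is v_i = q/n_i, so the layer transit time is t_i = b_i·n_i / q:
  layer 1 (fine sand): t_1 = 3.77 × 0.19 / 6.416 = 0.1116 d
  layer 2 (medium sand): t_2 = 9.23 × 0.31 / 6.416 = 0.4460 d
Total t = Σ t_i = 0.5576 days.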